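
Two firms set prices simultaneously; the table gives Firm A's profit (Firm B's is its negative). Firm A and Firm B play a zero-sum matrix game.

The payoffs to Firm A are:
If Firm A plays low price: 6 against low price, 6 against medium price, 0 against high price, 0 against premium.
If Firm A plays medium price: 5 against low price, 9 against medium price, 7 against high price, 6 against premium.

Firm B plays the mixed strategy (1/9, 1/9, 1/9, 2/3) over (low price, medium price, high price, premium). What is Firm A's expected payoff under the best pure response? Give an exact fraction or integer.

19/3

low price: (6)·(1/9) + (6)·(1/9) + (0)·(1/9) + (0)·(2/3) = 4/3.
medium price: (5)·(1/9) + (9)·(1/9) + (7)·(1/9) + (6)·(2/3) = 19/3.
The best pure response is medium price with expected payoff 19/3.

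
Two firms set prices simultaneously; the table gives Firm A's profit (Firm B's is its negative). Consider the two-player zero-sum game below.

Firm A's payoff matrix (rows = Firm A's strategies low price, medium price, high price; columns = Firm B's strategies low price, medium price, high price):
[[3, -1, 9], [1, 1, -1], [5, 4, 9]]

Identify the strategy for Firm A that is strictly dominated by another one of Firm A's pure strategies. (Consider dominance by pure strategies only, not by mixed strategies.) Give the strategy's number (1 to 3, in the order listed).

Compare medium price with high price: 5 > 1, 4 > 1, 9 > -1.
So high price strictly dominates medium price for Firm A; medium price is strictly dominated.

2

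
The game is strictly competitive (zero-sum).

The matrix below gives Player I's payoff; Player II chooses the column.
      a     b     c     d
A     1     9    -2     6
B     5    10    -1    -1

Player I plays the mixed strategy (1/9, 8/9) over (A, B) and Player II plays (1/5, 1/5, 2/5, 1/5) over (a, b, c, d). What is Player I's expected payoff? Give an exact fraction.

Against (1/5, 1/5, 2/5, 1/5), each row's expected payoff is A: 12/5; B: 12/5.
Taking the (1/9, 8/9)-weighted average: (1/9)·(12/5) + (8/9)·(12/5) = 12/5.

12/5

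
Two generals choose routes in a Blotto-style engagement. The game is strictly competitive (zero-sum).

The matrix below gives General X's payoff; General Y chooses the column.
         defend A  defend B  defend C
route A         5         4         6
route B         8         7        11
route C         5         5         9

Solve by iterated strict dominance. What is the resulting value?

Column defend C is strictly dominated by defend A for General Y (5<6, 8<11, 5<9); eliminate defend C.
Row route A is strictly dominated by row route B (8>5, 7>4); eliminate route A.
Row route C is strictly dominated by row route B (8>5, 7>5); eliminate route C.
Column defend A is strictly dominated by defend B for General Y (7<8); eliminate defend A.
Only (route B, defend B) remains, with payoff 7.

7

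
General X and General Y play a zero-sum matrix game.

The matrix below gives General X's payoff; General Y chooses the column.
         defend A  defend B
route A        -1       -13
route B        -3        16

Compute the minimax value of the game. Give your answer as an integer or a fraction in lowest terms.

Row minima are -13 and -3, so General X's maximin is -3; column maxima are -1 and 16, so General Y's minimax is -1. These differ, so the equilibrium is in mixed strategies.
Let General X play route A with probability p. General Y is indifferent when −p − 3(1−p) = −13p + 16(1−p), giving p = 19/31.
Let General Y play defend A with probability q. General X is indifferent when −q − 13(1−q) = −3q + 16(1−q), giving q = 29/31.
The value is -1·(29/31) + (-13)·(2/31) = -55/31.

-55/31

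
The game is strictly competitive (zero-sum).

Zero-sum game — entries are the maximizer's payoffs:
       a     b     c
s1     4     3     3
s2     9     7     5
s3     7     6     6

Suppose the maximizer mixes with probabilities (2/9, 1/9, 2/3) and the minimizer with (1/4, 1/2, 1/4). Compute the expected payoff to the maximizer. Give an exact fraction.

Against (1/4, 1/2, 1/4), each row's expected payoff is s1: 13/4; s2: 7; s3: 25/4.
Taking the (2/9, 1/9, 2/3)-weighted average: (2/9)·(13/4) + (1/9)·(7) + (2/3)·(25/4) = 17/3.

17/3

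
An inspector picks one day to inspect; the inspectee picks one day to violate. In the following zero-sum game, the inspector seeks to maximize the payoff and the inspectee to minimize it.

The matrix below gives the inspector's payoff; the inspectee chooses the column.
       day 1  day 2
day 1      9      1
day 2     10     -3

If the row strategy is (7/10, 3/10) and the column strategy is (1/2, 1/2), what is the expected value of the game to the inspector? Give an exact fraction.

Against (1/2, 1/2), each row's expected payoff is day 1: 5; day 2: 7/2.
Taking the (7/10, 3/10)-weighted average: (7/10)·(5) + (3/10)·(7/2) = 91/20.

91/20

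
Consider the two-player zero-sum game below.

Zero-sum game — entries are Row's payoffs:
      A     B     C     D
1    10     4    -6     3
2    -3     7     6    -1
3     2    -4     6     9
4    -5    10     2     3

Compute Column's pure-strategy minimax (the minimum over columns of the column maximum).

6

The worst case (largest entry) in each column is A: 10, B: 10, C: 6, D: 9.
The best (smallest) of these is 6.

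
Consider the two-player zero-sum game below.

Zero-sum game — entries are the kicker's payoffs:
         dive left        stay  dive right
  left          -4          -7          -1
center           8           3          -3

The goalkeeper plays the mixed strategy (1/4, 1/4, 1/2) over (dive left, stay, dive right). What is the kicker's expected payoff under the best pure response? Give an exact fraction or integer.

left: (-4)·(1/4) + (-7)·(1/4) + (-1)·(1/2) = -13/4.
center: (8)·(1/4) + (3)·(1/4) + (-3)·(1/2) = 5/4.
The best pure response is center with expected payoff 5/4.

5/4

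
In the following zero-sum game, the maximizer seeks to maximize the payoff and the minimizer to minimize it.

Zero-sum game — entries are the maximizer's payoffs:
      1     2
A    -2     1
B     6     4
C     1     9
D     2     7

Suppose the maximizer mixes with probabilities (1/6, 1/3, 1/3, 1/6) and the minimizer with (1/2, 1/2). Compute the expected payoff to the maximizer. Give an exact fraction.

Against (1/2, 1/2), each row's expected payoff is A: -1/2; B: 5; C: 5; D: 9/2.
Taking the (1/6, 1/3, 1/3, 1/6)-weighted average: (1/6)·(-1/2) + (1/3)·(5) + (1/3)·(5) + (1/6)·(9/2) = 4.

4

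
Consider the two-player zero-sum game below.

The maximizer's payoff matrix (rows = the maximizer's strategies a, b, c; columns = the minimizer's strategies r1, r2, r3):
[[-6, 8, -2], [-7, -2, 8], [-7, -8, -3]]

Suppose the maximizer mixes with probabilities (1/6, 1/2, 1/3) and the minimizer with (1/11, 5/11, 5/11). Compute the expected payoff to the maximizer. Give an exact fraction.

Against (1/11, 5/11, 5/11), each row's expected payoff is a: 24/11; b: 23/11; c: -62/11.
Taking the (1/6, 1/2, 1/3)-weighted average: (1/6)·(24/11) + (1/2)·(23/11) + (1/3)·(-62/11) = -31/66.

-31/66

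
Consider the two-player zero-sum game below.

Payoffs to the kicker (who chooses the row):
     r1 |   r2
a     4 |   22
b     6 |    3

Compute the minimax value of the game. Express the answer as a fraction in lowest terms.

40/7

Row minima are 4 and 3, so the kicker's maximin is 4; column maxima are 6 and 22, so the goalkeeper's minimax is 6. These differ, so the equilibrium is in mixed strategies.
Let the kicker play a with probability p. The goalkeeper is indifferent when 4p + 6(1−p) = 22p + 3(1−p), giving p = 1/7.
Let the goalkeeper play r1 with probability q. The kicker is indifferent when 4q + 22(1−q) = 6q + 3(1−q), giving q = 19/21.
The value is 4·(19/21) + (22)·(2/21) = 40/7.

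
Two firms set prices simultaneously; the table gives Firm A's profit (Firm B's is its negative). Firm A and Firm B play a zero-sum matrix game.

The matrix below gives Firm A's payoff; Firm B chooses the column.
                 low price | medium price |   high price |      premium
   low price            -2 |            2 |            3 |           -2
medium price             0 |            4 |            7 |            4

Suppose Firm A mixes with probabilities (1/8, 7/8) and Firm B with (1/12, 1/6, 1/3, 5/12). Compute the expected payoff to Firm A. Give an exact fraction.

33/8

Against (1/12, 1/6, 1/3, 5/12), each row's expected payoff is low price: 1/3; medium price: 14/3.
Taking the (1/8, 7/8)-weighted average: (1/8)·(1/3) + (7/8)·(14/3) = 33/8.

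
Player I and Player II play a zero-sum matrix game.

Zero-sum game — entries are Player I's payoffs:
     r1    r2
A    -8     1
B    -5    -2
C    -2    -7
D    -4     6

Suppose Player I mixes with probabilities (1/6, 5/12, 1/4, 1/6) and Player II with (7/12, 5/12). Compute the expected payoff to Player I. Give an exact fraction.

Against (7/12, 5/12), each row's expected payoff is A: -17/4; B: -15/4; C: -49/12; D: 1/6.
Taking the (1/6, 5/12, 1/4, 1/6)-weighted average: (1/6)·(-17/4) + (5/12)·(-15/4) + (1/4)·(-49/12) + (1/6)·(1/6) = -235/72.

-235/72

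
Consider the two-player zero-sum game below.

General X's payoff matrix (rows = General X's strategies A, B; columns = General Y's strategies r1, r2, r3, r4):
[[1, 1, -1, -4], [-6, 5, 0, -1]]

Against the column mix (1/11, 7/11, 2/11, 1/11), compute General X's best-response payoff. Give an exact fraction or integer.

28/11

A: (1)·(1/11) + (1)·(7/11) + (-1)·(2/11) + (-4)·(1/11) = 2/11.
B: (-6)·(1/11) + (5)·(7/11) + (0)·(2/11) + (-1)·(1/11) = 28/11.
The best pure response is B with expected payoff 28/11.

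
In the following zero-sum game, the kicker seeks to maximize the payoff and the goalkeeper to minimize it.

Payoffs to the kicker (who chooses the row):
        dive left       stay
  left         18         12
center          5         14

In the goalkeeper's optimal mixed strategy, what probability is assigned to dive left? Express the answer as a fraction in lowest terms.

Row minima are 12 and 5, so the kicker's maximin is 12; column maxima are 18 and 14, so the goalkeeper's minimax is 14. These differ, so the equilibrium is in mixed strategies.
Let the goalkeeper play dive left with probability q. The kicker is indifferent when 18q + 12(1−q) = 5q + 14(1−q), giving q = 2/15.

2/15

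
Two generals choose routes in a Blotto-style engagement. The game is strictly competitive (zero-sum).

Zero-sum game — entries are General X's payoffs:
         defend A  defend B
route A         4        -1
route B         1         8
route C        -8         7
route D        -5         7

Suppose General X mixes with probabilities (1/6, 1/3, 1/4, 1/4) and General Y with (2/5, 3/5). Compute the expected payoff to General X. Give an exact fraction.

27/10

Against (2/5, 3/5), each row's expected payoff is route A: 1; route B: 26/5; route C: 1; route D: 11/5.
Taking the (1/6, 1/3, 1/4, 1/4)-weighted average: (1/6)·(1) + (1/3)·(26/5) + (1/4)·(1) + (1/4)·(11/5) = 27/10.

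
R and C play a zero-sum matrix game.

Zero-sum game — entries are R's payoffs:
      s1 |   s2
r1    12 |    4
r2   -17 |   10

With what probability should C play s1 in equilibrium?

6/35

Row minima are 4 and -17, so R's maximin is 4; column maxima are 12 and 10, so C's minimax is 10. These differ, so the equilibrium is in mixed strategies.
Let C play s1 with probability q. R is indifferent when 12q + 4(1−q) = −17q + 10(1−q), giving q = 6/35.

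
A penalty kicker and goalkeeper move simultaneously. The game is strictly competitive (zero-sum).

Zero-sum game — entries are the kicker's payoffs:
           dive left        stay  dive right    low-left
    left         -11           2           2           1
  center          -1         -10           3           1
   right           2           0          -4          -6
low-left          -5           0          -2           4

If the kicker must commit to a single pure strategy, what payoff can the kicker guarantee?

-5

The worst-case payoff for each row is left: -11, center: -10, right: -6, low-left: -5.
The best of these is -5.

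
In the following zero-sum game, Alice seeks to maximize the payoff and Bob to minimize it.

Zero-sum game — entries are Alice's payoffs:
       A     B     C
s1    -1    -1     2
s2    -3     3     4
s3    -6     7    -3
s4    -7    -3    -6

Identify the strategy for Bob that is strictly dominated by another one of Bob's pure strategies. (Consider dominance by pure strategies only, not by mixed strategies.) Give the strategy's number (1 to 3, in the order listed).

3

Bob prefers columns that give Alice less. Compare C with A: -1 < 2, -3 < 4, -6 < -3, -7 < -6.
So A strictly dominates C for Bob; C is strictly dominated.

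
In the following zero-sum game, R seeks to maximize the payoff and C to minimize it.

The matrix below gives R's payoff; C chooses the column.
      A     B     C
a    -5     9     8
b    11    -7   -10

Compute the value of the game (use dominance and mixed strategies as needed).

Column B is strictly dominated by C for C (it gives R more in every row).
The remaining 2×2 game on (a, b) × (A, C) has no saddle point. Let R play a with probability p; indifference gives −5p + 11(1−p) = 8p − 10(1−p), so p = 21/34.
Similarly C's optimal q on A is 9/17, and the value is -5·(9/17) + (8)·(8/17) = 19/17.

19/17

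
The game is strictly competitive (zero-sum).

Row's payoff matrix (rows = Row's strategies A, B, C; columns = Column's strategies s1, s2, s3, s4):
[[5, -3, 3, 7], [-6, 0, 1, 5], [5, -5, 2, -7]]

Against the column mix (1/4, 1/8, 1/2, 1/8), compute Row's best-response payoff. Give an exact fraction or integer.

A: (5)·(1/4) + (-3)·(1/8) + (3)·(1/2) + (7)·(1/8) = 13/4.
B: (-6)·(1/4) + (0)·(1/8) + (1)·(1/2) + (5)·(1/8) = -3/8.
C: (5)·(1/4) + (-5)·(1/8) + (2)·(1/2) + (-7)·(1/8) = 3/4.
The best pure response is A with expected payoff 13/4.

13/4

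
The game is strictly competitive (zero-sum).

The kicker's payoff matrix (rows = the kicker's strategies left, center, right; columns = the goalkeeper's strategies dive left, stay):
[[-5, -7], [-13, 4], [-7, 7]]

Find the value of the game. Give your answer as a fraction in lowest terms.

-21/4

Row center is strictly dominated by row right, so the kicker never plays it.
The remaining 2×2 game on (left, right) × (dive left, stay) has no saddle point. Let the kicker play left with probability p; indifference gives −5p − 7(1−p) = −7p + 7(1−p), so p = 7/8.
Similarly the goalkeeper's optimal q on dive left is 7/8, and the value is -5·(7/8) + (-7)·(1/8) = -21/4.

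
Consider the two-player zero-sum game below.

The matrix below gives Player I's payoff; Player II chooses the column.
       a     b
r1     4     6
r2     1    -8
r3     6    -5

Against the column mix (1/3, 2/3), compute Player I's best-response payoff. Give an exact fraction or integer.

r1: (4)·(1/3) + (6)·(2/3) = 16/3.
r2: (1)·(1/3) + (-8)·(2/3) = -5.
r3: (6)·(1/3) + (-5)·(2/3) = -4/3.
The best pure response is r1 with expected payoff 16/3.

16/3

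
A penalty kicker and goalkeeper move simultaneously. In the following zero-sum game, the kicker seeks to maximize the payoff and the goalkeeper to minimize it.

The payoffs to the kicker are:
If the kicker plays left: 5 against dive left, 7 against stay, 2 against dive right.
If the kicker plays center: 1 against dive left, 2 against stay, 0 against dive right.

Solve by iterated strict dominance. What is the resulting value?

2

Row center is strictly dominated by row left (5>1, 7>2, 2>0); eliminate center.
Column dive left is strictly dominated by dive right for the goalkeeper (2<5); eliminate dive left.
Column stay is strictly dominated by dive right for the goalkeeper (2<7); eliminate stay.
Only (left, dive right) remains, with payoff 2.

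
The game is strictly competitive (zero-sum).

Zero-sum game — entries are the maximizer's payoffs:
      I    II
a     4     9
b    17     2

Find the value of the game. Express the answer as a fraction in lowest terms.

Row minima are 4 and 2, so the maximizer's maximin is 4; column maxima are 17 and 9, so the minimizer's minimax is 9. These differ, so the equilibrium is in mixed strategies.
Let the maximizer play a with probability p. The minimizer is indifferent when 4p + 17(1−p) = 9p + 2(1−p), giving p = 3/4.
Let the minimizer play I with probability q. The maximizer is indifferent when 4q + 9(1−q) = 17q + 2(1−q), giving q = 7/20.
The value is 4·(7/20) + (9)·(13/20) = 29/4.

29/4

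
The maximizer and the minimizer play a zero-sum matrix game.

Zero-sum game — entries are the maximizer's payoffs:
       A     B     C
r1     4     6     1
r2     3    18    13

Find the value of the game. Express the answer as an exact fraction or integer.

Column B is strictly dominated by C for the minimizer (it gives the maximizer more in every row).
The remaining 2×2 game on (r1, r2) × (A, C) has no saddle point. Let the maximizer play r1 with probability p; indifference gives 4p + 3(1−p) = p + 13(1−p), so p = 10/13.
Similarly the minimizer's optimal q on A is 12/13, and the value is 4·(12/13) + (1)·(1/13) = 49/13.

49/13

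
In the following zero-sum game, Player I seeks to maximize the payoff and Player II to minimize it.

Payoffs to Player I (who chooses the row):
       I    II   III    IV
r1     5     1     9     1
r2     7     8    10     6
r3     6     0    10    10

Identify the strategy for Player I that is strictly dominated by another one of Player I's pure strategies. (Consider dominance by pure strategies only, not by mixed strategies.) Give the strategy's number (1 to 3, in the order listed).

Compare r1 with r2: 7 > 5, 8 > 1, 10 > 9, 6 > 1.
So r2 strictly dominates r1 for Player I; r1 is strictly dominated.

1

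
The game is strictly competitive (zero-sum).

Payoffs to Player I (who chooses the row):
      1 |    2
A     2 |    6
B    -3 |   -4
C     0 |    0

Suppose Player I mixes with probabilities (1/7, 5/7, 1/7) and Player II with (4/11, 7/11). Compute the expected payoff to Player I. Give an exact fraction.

-150/77

Against (4/11, 7/11), each row's expected payoff is A: 50/11; B: -40/11; C: 0.
Taking the (1/7, 5/7, 1/7)-weighted average: (1/7)·(50/11) + (5/7)·(-40/11) + (1/7)·(0) = -150/77.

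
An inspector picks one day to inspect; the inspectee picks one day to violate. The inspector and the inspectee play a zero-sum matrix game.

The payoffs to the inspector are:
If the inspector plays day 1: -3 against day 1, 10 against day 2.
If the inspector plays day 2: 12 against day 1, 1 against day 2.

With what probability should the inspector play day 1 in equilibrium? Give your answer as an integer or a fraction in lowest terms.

Row minima are -3 and 1, so the inspector's maximin is 1; column maxima are 12 and 10, so the inspectee's minimax is 10. These differ, so the equilibrium is in mixed strategies.
Let the inspector play day 1 with probability p. The inspectee is indifferent when −3p + 12(1−p) = 10p + (1−p), giving p = 11/24.

11/24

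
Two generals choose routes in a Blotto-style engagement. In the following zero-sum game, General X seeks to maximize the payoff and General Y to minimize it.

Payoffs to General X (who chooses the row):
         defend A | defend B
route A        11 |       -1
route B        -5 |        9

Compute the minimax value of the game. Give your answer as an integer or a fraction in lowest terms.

47/13

Row minima are -1 and -5, so General X's maximin is -1; column maxima are 11 and 9, so General Y's minimax is 9. These differ, so the equilibrium is in mixed strategies.
Let General X play route A with probability p. General Y is indifferent when 11p − 5(1−p) = −p + 9(1−p), giving p = 7/13.
Let General Y play defend A with probability q. General X is indifferent when 11q − (1−q) = −5q + 9(1−q), giving q = 5/13.
The value is 11·(5/13) + (-1)·(8/13) = 47/13.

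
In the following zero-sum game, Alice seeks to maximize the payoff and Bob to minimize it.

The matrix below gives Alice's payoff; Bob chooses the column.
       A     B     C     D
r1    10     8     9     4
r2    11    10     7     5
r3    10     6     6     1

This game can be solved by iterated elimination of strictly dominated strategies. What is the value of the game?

5

Column B is strictly dominated by D for Bob (4<8, 5<10, 1<6); eliminate B.
Row r3 is strictly dominated by row r2 (11>10, 7>6, 5>1); eliminate r3.
Column A is strictly dominated by C for Bob (9<10, 7<11); eliminate A.
Column C is strictly dominated by D for Bob (4<9, 5<7); eliminate C.
Row r1 is strictly dominated by row r2 (5>4); eliminate r1.
Only (r2, D) remains, with payoff 5.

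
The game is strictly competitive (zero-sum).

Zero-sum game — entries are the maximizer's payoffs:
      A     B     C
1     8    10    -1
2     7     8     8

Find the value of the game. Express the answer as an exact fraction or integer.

71/10

Column B is strictly dominated by A for the minimizer (it gives the maximizer more in every row).
The remaining 2×2 game on (1, 2) × (A, C) has no saddle point. Let the maximizer play 1 with probability p; indifference gives 8p + 7(1−p) = −p + 8(1−p), so p = 1/10.
Similarly the minimizer's optimal q on A is 9/10, and the value is 8·(9/10) + (-1)·(1/10) = 71/10.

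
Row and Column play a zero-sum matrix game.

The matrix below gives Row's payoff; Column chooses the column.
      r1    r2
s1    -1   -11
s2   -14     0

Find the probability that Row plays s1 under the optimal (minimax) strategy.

Row minima are -11 and -14, so Row's maximin is -11; column maxima are -1 and 0, so Column's minimax is -1. These differ, so the equilibrium is in mixed strategies.
Let Row play s1 with probability p. Column is indifferent when −p − 14(1−p) = −11p, giving p = 7/12.

7/12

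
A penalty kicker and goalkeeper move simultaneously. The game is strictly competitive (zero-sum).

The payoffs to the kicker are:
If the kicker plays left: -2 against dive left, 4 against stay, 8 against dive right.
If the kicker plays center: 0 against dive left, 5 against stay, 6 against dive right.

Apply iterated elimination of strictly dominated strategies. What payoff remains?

0

Column dive right is strictly dominated by dive left for the goalkeeper (-2<8, 0<6); eliminate dive right.
Column stay is strictly dominated by dive left for the goalkeeper (-2<4, 0<5); eliminate stay.
Row left is strictly dominated by row center (0>-2); eliminate left.
Only (center, dive left) remains, with payoff 0.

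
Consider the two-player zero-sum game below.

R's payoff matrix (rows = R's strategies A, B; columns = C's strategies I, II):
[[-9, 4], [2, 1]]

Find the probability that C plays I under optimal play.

3/14

Row minima are -9 and 1, so R's maximin is 1; column maxima are 2 and 4, so C's minimax is 2. These differ, so the equilibrium is in mixed strategies.
Let C play I with probability q. R is indifferent when −9q + 4(1−q) = 2q + (1−q), giving q = 3/14.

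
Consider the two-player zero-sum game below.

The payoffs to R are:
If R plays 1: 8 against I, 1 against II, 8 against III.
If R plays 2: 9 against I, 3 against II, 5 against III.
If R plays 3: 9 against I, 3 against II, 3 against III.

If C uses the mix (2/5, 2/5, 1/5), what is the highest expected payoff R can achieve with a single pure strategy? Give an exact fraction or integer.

29/5

1: (8)·(2/5) + (1)·(2/5) + (8)·(1/5) = 26/5.
2: (9)·(2/5) + (3)·(2/5) + (5)·(1/5) = 29/5.
3: (9)·(2/5) + (3)·(2/5) + (3)·(1/5) = 27/5.
The best pure response is 2 with expected payoff 29/5.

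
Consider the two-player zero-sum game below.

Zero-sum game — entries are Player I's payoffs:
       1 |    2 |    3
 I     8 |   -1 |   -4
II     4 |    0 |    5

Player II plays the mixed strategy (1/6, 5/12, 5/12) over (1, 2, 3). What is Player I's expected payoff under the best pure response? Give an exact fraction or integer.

I: (8)·(1/6) + (-1)·(5/12) + (-4)·(5/12) = -3/4.
II: (4)·(1/6) + (0)·(5/12) + (5)·(5/12) = 11/4.
The best pure response is II with expected payoff 11/4.

11/4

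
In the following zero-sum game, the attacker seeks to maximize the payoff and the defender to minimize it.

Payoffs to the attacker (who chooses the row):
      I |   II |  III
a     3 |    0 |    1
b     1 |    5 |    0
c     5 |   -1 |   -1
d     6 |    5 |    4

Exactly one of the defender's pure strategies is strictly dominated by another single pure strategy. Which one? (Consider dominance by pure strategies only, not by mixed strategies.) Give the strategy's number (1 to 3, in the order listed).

1

The defender prefers columns that give the attacker less. Compare I with III: 1 < 3, 0 < 1, -1 < 5, 4 < 6.
So III strictly dominates I for the defender; I is strictly dominated.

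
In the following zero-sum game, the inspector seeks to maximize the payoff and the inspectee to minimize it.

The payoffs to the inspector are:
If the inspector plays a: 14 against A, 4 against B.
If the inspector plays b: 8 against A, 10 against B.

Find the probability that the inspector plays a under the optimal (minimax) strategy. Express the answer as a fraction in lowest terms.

1/6

Row minima are 4 and 8, so the inspector's maximin is 8; column maxima are 14 and 10, so the inspectee's minimax is 10. These differ, so the equilibrium is in mixed strategies.
Let the inspector play a with probability p. The inspectee is indifferent when 14p + 8(1−p) = 4p + 10(1−p), giving p = 1/6.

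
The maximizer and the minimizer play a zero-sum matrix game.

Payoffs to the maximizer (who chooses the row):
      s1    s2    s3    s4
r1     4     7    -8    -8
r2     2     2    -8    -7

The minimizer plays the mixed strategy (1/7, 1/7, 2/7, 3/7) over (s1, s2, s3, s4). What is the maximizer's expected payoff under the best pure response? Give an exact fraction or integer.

r1: (4)·(1/7) + (7)·(1/7) + (-8)·(2/7) + (-8)·(3/7) = -29/7.
r2: (2)·(1/7) + (2)·(1/7) + (-8)·(2/7) + (-7)·(3/7) = -33/7.
The best pure response is r1 with expected payoff -29/7.

-29/7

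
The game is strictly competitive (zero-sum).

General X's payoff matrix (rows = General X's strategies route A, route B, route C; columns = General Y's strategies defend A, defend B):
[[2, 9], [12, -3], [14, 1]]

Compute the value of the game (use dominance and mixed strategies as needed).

31/5

Row route B is strictly dominated by row route C, so General X never plays it.
The remaining 2×2 game on (route A, route C) × (defend A, defend B) has no saddle point. Let General X play route A with probability p; indifference gives 2p + 14(1−p) = 9p + (1−p), so p = 13/20.
Similarly General Y's optimal q on defend A is 2/5, and the value is 2·(2/5) + (9)·(3/5) = 31/5.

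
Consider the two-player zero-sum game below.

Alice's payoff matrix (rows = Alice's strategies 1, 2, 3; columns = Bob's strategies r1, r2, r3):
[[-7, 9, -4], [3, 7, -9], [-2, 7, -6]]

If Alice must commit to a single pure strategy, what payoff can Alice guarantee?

-6

The worst-case payoff for each row is 1: -7, 2: -9, 3: -6.
The best of these is -6.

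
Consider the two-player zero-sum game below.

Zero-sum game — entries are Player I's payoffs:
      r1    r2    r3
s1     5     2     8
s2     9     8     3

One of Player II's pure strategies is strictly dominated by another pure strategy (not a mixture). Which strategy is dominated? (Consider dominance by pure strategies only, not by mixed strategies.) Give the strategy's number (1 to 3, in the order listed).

Player II prefers columns that give Player I less. Compare r1 with r2: 2 < 5, 8 < 9.
So r2 strictly dominates r1 for Player II; r1 is strictly dominated.

1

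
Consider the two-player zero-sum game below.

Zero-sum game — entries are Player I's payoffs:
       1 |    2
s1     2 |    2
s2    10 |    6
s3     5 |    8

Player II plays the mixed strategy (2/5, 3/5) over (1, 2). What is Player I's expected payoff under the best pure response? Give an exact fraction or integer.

38/5

s1: (2)·(2/5) + (2)·(3/5) = 2.
s2: (10)·(2/5) + (6)·(3/5) = 38/5.
s3: (5)·(2/5) + (8)·(3/5) = 34/5.
The best pure response is s2 with expected payoff 38/5.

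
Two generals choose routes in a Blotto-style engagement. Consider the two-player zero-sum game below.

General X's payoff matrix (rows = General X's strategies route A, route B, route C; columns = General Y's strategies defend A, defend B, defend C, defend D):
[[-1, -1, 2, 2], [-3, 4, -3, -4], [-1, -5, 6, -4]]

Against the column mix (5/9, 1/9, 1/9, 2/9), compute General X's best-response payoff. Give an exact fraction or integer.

route A: (-1)·(5/9) + (-1)·(1/9) + (2)·(1/9) + (2)·(2/9) = 0.
route B: (-3)·(5/9) + (4)·(1/9) + (-3)·(1/9) + (-4)·(2/9) = -22/9.
route C: (-1)·(5/9) + (-5)·(1/9) + (6)·(1/9) + (-4)·(2/9) = -4/3.
The best pure response is route A with expected payoff 0.

0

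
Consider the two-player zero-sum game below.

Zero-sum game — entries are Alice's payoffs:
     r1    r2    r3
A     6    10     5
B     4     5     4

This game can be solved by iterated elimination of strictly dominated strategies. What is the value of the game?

5

Column r2 is strictly dominated by r1 for Bob (6<10, 4<5); eliminate r2.
Row B is strictly dominated by row A (6>4, 5>4); eliminate B.
Column r1 is strictly dominated by r3 for Bob (5<6); eliminate r1.
Only (A, r3) remains, with payoff 5.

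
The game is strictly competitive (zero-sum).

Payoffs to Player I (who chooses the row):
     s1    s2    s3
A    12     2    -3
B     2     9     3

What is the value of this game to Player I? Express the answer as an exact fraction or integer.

21/8

Column s2 is strictly dominated by s3 for Player II (it gives Player I more in every row).
The remaining 2×2 game on (A, B) × (s1, s3) has no saddle point. Let Player I play A with probability p; indifference gives 12p + 2(1−p) = −3p + 3(1−p), so p = 1/16.
Similarly Player II's optimal q on s1 is 3/8, and the value is 12·(3/8) + (-3)·(5/8) = 21/8.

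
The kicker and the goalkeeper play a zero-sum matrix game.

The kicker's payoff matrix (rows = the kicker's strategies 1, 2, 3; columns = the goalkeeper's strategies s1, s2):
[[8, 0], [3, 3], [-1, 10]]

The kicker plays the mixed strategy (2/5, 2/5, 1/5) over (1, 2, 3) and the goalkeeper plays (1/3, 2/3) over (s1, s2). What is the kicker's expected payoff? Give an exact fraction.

Against (1/3, 2/3), each row's expected payoff is 1: 8/3; 2: 3; 3: 19/3.
Taking the (2/5, 2/5, 1/5)-weighted average: (2/5)·(8/3) + (2/5)·(3) + (1/5)·(19/3) = 53/15.

53/15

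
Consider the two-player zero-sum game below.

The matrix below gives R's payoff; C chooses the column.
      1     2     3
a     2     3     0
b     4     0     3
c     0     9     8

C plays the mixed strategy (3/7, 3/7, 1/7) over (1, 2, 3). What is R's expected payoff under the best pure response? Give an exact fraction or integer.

a: (2)·(3/7) + (3)·(3/7) + (0)·(1/7) = 15/7.
b: (4)·(3/7) + (0)·(3/7) + (3)·(1/7) = 15/7.
c: (0)·(3/7) + (9)·(3/7) + (8)·(1/7) = 5.
The best pure response is c with expected payoff 5.

5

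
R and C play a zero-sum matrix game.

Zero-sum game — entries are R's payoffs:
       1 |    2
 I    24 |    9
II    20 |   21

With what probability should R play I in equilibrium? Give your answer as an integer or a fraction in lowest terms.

Row minima are 9 and 20, so R's maximin is 20; column maxima are 24 and 21, so C's minimax is 21. These differ, so the equilibrium is in mixed strategies.
Let R play I with probability p. C is indifferent when 24p + 20(1−p) = 9p + 21(1−p), giving p = 1/16.

1/16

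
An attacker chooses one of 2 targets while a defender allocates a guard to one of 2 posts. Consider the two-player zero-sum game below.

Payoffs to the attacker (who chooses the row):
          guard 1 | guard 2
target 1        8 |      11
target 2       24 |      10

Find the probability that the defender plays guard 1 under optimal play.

1/17

Row minima are 8 and 10, so the attacker's maximin is 10; column maxima are 24 and 11, so the defender's minimax is 11. These differ, so the equilibrium is in mixed strategies.
Let the defender play guard 1 with probability q. The attacker is indifferent when 8q + 11(1−q) = 24q + 10(1−q), giving q = 1/17.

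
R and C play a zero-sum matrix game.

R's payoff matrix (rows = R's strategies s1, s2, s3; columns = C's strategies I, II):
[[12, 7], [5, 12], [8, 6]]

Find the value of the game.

109/12

Row s3 is strictly dominated by row s1, so R never plays it.
The remaining 2×2 game on (s1, s2) × (I, II) has no saddle point. Let R play s1 with probability p; indifference gives 12p + 5(1−p) = 7p + 12(1−p), so p = 7/12.
Similarly C's optimal q on I is 5/12, and the value is 12·(5/12) + (7)·(7/12) = 109/12.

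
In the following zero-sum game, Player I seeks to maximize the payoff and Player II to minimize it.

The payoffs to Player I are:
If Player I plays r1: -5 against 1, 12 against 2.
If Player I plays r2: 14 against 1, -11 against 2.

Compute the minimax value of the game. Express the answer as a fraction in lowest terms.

Row minima are -5 and -11, so Player I's maximin is -5; column maxima are 14 and 12, so Player II's minimax is 12. These differ, so the equilibrium is in mixed strategies.
Let Player I play r1 with probability p. Player II is indifferent when −5p + 14(1−p) = 12p − 11(1−p), giving p = 25/42.
Let Player II play 1 with probability q. Player I is indifferent when −5q + 12(1−q) = 14q − 11(1−q), giving q = 23/42.
The value is -5·(23/42) + (12)·(19/42) = 113/42.

113/42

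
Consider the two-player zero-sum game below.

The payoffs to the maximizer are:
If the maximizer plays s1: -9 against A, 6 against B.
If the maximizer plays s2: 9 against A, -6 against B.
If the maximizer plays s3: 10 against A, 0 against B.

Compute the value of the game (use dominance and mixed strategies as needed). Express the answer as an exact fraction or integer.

Row s2 is strictly dominated by row s3, so the maximizer never plays it.
The remaining 2×2 game on (s1, s3) × (A, B) has no saddle point. Let the maximizer play s1 with probability p; indifference gives −9p + 10(1−p) = 6p, so p = 2/5.
Similarly the minimizer's optimal q on A is 6/25, and the value is -9·(6/25) + (6)·(19/25) = 12/5.

12/5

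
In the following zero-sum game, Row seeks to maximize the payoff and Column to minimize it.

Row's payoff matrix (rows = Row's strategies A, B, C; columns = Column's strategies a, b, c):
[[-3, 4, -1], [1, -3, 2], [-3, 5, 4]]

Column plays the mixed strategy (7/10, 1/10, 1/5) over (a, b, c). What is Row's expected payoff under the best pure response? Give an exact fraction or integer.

A: (-3)·(7/10) + (4)·(1/10) + (-1)·(1/5) = -19/10.
B: (1)·(7/10) + (-3)·(1/10) + (2)·(1/5) = 4/5.
C: (-3)·(7/10) + (5)·(1/10) + (4)·(1/5) = -4/5.
The best pure response is B with expected payoff 4/5.

4/5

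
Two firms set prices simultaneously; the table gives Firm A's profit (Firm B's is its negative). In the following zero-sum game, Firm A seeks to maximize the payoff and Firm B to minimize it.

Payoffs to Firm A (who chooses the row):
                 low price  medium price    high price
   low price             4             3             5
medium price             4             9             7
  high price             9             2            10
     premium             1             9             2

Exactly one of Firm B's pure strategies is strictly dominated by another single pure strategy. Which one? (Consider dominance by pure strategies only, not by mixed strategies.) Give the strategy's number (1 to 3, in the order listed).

Firm B prefers columns that give Firm A less. Compare high price with low price: 4 < 5, 4 < 7, 9 < 10, 1 < 2.
So low price strictly dominates high price for Firm B; high price is strictly dominated.

3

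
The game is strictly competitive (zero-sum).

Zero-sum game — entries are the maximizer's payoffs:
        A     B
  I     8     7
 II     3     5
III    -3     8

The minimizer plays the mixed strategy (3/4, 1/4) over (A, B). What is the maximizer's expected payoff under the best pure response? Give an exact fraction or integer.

31/4

I: (8)·(3/4) + (7)·(1/4) = 31/4.
II: (3)·(3/4) + (5)·(1/4) = 7/2.
III: (-3)·(3/4) + (8)·(1/4) = -1/4.
The best pure response is I with expected payoff 31/4.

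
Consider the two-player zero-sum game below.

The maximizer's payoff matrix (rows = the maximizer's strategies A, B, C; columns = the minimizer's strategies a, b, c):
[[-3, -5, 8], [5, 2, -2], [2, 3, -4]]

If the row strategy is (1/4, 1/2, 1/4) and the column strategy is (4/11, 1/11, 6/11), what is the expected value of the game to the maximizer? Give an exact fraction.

19/22

Against (4/11, 1/11, 6/11), each row's expected payoff is A: 31/11; B: 10/11; C: -13/11.
Taking the (1/4, 1/2, 1/4)-weighted average: (1/4)·(31/11) + (1/2)·(10/11) + (1/4)·(-13/11) = 19/22.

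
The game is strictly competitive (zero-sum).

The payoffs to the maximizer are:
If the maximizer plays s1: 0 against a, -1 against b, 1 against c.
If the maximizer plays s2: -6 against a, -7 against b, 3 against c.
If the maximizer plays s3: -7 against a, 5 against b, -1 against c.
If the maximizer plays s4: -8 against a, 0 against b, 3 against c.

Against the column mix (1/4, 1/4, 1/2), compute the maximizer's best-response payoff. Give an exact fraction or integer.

s1: (0)·(1/4) + (-1)·(1/4) + (1)·(1/2) = 1/4.
s2: (-6)·(1/4) + (-7)·(1/4) + (3)·(1/2) = -7/4.
s3: (-7)·(1/4) + (5)·(1/4) + (-1)·(1/2) = -1.
s4: (-8)·(1/4) + (0)·(1/4) + (3)·(1/2) = -1/2.
The best pure response is s1 with expected payoff 1/4.

1/4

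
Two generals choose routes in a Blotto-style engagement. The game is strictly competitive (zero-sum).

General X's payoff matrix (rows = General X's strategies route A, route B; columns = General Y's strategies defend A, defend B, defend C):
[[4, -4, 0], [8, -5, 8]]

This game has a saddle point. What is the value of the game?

-4

Row minima: -4, -5 → General X's maximin is -4.
Column maxima: 8, -4, 8 → General Y's minimax is -4.
They coincide at (route A, defend B), so the value is -4.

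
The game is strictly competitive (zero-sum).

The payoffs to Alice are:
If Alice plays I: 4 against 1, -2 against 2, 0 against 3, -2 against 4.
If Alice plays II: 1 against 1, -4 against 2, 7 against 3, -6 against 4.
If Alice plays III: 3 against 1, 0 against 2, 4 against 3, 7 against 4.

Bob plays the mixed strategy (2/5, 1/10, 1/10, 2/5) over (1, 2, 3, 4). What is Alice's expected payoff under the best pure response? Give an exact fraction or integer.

I: (4)·(2/5) + (-2)·(1/10) + (0)·(1/10) + (-2)·(2/5) = 3/5.
II: (1)·(2/5) + (-4)·(1/10) + (7)·(1/10) + (-6)·(2/5) = -17/10.
III: (3)·(2/5) + (0)·(1/10) + (4)·(1/10) + (7)·(2/5) = 22/5.
The best pure response is III with expected payoff 22/5.

22/5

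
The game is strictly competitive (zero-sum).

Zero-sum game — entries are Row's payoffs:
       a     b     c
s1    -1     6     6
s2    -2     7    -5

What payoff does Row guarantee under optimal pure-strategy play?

-1

Row minima: -1, -5 → Row's maximin is -1.
Column maxima: -1, 7, 6 → Column's minimax is -1.
They coincide at (s1, a), so the value is -1.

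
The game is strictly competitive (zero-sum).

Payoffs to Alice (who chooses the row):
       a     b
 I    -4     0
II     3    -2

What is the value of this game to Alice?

-8/9

Row minima are -4 and -2, so Alice's maximin is -2; column maxima are 3 and 0, so Bob's minimax is 0. These differ, so the equilibrium is in mixed strategies.
Let Alice play I with probability p. Bob is indifferent when −4p + 3(1−p) = −2(1−p), giving p = 5/9.
Let Bob play a with probability q. Alice is indifferent when −4q = 3q − 2(1−q), giving q = 2/9.
The value is -4·(2/9) + (0)·(7/9) = -8/9.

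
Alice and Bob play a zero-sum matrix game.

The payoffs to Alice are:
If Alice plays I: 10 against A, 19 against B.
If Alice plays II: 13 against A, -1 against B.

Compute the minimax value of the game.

257/23

Row minima are 10 and -1, so Alice's maximin is 10; column maxima are 13 and 19, so Bob's minimax is 13. These differ, so the equilibrium is in mixed strategies.
Let Alice play I with probability p. Bob is indifferent when 10p + 13(1−p) = 19p − (1−p), giving p = 14/23.
Let Bob play A with probability q. Alice is indifferent when 10q + 19(1−q) = 13q − (1−q), giving q = 20/23.
The value is 10·(20/23) + (19)·(3/23) = 257/23.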